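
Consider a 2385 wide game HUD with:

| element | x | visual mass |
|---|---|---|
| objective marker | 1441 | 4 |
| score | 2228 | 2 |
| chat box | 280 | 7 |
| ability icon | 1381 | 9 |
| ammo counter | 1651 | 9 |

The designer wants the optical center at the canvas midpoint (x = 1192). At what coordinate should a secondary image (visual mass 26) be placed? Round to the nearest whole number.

x ≈ 1095

With the secondary image, Σw becomes 4 + 2 + 7 + 9 + 9 + 26 = 57.
x: need Σw·x = 57·1192 = 67944. Existing = 4·1441 + 2·2228 + 7·280 + 9·1381 + 9·1651 = 39468. Remainder 28476 / 26 ≈ 1095.23.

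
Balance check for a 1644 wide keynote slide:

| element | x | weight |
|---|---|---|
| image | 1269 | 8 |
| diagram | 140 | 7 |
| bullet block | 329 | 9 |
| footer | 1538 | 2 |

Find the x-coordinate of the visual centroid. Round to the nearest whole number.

Σw = 8 + 7 + 9 + 2 = 26.
Σw·x = 8·1269 + 7·140 + 9·329 + 2·1538 = 17169, so x̄ = 17169/26 ≈ 660.35.

x ≈ 660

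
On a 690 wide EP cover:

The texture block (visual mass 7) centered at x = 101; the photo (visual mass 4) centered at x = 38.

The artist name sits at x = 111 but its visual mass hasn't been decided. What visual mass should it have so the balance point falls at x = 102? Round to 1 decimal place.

w ≈ 29.2

Fixed elements: Σw = 7 + 4 = 11, Σw·x = 7·101 + 4·38 = 859.
Set Σw·x/Σw = 102: (859 + 111w) = 102·(11 + w).
Rearranging, w·(111 − 102) = 102·11 − 859 = 263, so w ≈ 263/9 = 29.22.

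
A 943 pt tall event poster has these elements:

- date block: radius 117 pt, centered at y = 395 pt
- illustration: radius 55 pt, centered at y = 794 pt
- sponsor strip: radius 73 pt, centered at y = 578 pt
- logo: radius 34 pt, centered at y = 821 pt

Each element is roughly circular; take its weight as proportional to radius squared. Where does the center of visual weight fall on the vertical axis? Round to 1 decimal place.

r² weights: date block 117² = 13689, illustration 55² = 3025, sponsor strip 73² = 5329, logo 34² = 1156. Total = 23199.
y: (13689·395 + 3025·794 + 5329·578 + 1156·821) / 23199 = 11838243 / 23199 ≈ 510.29

y ≈ 510.3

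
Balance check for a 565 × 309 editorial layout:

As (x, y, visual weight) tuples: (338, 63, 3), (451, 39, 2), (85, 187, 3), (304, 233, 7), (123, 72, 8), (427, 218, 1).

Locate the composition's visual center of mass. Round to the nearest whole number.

Weights sum to 3 + 2 + 3 + 7 + 8 + 1 = 24.
Σw·x = 5710; x̄ = 5710/24 ≈ 237.92.
y: moment 3253 / weight 24 ≈ 135.54

(238, 136)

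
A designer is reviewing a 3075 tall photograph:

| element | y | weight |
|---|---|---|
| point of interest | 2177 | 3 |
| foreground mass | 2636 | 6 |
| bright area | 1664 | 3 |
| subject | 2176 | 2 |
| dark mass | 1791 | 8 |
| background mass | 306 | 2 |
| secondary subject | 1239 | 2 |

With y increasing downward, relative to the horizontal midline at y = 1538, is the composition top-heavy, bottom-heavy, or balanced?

bottom-heavy

Σw = 3 + 6 + 3 + 2 + 8 + 2 + 2 = 26.
Σw·y = 49109; ȳ = 49109/26 ≈ 1888.81.
1888.8 lies below (larger y than) the midline 1538, so the layout is bottom-heavy.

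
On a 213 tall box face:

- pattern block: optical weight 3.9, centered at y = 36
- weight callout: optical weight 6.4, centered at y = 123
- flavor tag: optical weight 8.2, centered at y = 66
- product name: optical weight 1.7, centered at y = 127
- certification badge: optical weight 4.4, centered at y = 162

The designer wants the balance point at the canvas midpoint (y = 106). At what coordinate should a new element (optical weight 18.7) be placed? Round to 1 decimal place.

New total weight: (3.9 + 6.4 + 8.2 + 1.7 + 4.4) + 18.7 = 43.3.
Along y: (2397.5 + 18.7·y) / 43.3 = 106 (existing moment 3.9·36 + 6.4·123 + 8.2·66 + 1.7·127 + 4.4·162 = 2397.5) ⇒ y = (4589.8 − 2397.5) / 18.7 ≈ 117.24.

y ≈ 117.2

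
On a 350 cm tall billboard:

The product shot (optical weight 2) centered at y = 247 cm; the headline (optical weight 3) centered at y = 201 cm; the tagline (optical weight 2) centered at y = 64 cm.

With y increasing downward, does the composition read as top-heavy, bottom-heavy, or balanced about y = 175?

Total weight = 2 + 3 + 2 = 7.
y-moment: 2·247 + 3·201 + 2·64 = 1225; centroid 1225/7 ≈ 175.00.
The centroid 175.00 matches the midline at 175, so the layout is balanced.

balanced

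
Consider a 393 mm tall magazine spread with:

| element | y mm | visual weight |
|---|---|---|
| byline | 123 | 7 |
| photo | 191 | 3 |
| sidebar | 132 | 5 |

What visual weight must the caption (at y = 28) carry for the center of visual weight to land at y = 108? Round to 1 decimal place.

w ≈ 5.9

Existing Σw = 15 (7 + 3 + 5); existing moment 7·123 + 3·191 + 5·132 = 2094.
For the centroid to hit 108: (2094 + w·28) / (15 + w) = 108.
Solving: w = (108·15 − 2094) / (28 − 108) = -474 / -80 ≈ 5.92.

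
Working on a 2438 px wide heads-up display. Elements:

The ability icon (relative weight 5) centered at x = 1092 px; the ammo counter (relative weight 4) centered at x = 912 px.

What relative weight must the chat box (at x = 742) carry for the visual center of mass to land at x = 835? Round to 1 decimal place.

Existing Σw = 9 (5 + 4); existing moment 5·1092 + 4·912 = 9108.
Set Σw·x/Σw = 835: (9108 + 742w) = 835·(9 + w).
Solving: w = (835·9 − 9108) / (742 − 835) = -1593 / -93 ≈ 17.13.

w ≈ 17.1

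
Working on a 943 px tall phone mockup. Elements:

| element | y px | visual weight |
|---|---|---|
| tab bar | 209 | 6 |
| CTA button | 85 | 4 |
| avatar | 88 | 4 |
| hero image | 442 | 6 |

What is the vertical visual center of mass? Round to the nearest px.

y ≈ 230

Total weight = 6 + 4 + 4 + 6 = 20.
y: (6·209 + 4·85 + 4·88 + 6·442) / 20 = 4598 / 20 ≈ 229.90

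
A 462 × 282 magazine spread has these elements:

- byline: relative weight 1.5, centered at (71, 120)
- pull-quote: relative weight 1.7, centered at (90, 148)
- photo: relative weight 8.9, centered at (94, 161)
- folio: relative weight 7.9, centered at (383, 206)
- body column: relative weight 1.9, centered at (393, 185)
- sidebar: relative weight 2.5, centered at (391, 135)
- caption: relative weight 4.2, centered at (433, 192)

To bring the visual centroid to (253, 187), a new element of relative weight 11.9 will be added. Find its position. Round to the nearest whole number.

After adding the new element, total weight = 1.5 + 1.7 + 8.9 + 7.9 + 1.9 + 2.5 + 4.2 + 11.9 = 40.5.
x: need Σw·x = 40.5·253 = 10246.5. Existing = 1.5·71 + 1.7·90 + 8.9·94 + 7.9·383 + 1.9·393 + 2.5·391 + 4.2·433 = 7664.6. Remainder 2581.9 / 11.9 ≈ 216.97.
y: need Σw·y = 40.5·187 = 7573.5. Existing = 1.5·120 + 1.7·148 + 8.9·161 + 7.9·206 + 1.9·185 + 2.5·135 + 4.2·192 = 4987.3. Remainder 2586.2 / 11.9 ≈ 217.33.

(217, 217)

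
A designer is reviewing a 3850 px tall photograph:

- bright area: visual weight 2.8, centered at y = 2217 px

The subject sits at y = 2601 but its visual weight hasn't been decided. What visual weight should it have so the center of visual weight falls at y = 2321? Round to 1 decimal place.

w ≈ 1.0

Known: weight 2.8 with moment 2.8·2217 = 6207.6.
For the centroid to hit 2321: (6207.6 + w·2601) / (2.8 + w) = 2321.
Rearranging, w·(2601 − 2321) = 2321·2.8 − 6207.6 = 291.2, so w ≈ 291.2/280 = 1.04.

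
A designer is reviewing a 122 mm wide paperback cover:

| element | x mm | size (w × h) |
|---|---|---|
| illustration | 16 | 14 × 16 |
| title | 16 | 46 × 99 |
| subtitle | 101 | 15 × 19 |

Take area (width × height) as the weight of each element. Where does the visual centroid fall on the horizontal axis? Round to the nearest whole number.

x ≈ 21

Areas → weights: illustration 14·16 = 224, title 46·99 = 4554, subtitle 15·19 = 285; Σw = 5063.
x: (224·16 + 4554·16 + 285·101) / 5063 = 105233 / 5063 ≈ 20.78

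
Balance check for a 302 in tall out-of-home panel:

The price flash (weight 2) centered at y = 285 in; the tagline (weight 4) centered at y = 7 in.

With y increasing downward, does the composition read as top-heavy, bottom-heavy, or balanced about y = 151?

top-heavy

Weights sum to 2 + 4 = 6.
y-moment: 2·285 + 4·7 = 598; centroid 598/6 ≈ 99.67.
Since 99.7 is above (smaller y than) 151, the composition reads top-heavy.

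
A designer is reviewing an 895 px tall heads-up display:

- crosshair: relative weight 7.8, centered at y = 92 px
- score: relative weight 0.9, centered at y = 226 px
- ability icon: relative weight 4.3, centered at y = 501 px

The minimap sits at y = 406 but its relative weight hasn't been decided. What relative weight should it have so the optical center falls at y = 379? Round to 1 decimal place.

Fixed elements: Σw = 7.8 + 0.9 + 4.3 = 13.0, Σw·y = 7.8·92 + 0.9·226 + 4.3·501 = 3075.3.
Balance at y = 379 requires (3075.3 + w·406) / (13.0 + w) = 379.
So w = (379·13.0 − 3075.3)/(406 − 379) = 1851.7/27 ≈ 68.58.

w ≈ 68.6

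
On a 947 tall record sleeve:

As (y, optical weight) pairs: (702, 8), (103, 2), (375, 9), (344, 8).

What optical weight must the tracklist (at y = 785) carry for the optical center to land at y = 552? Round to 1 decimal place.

w ≈ 12.7

Fixed elements: Σw = 8 + 2 + 9 + 8 = 27, Σw·y = 8·702 + 2·103 + 9·375 + 8·344 = 11949.
For the centroid to hit 552: (11949 + w·785) / (27 + w) = 552.
Rearranging, w·(785 − 552) = 552·27 − 11949 = 2955, so w ≈ 2955/233 = 12.68.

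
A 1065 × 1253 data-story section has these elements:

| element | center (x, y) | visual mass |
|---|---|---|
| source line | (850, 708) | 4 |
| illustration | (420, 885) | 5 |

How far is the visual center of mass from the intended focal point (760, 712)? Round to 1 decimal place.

≈ 176.3

Total weight = 4 + 5 = 9.
x-moment: 4·850 + 5·420 = 5500; centroid 5500/9 ≈ 611.11.
y-moment: 4·708 + 5·885 = 7257; centroid 7257/9 ≈ 806.33.
Relative to (760, 712): Δ = (-148.89, 94.33); |Δ| = √(-148.89² + 94.33²) ≈ 176.26.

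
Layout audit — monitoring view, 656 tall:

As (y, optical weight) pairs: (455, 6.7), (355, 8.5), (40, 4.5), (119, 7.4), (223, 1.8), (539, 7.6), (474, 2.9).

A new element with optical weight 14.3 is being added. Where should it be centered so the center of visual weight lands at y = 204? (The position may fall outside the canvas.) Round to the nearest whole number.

With the new element, Σw becomes 6.7 + 8.5 + 4.5 + 7.4 + 1.8 + 7.6 + 2.9 + 14.3 = 53.7.
y: target moment 53.7×204 = 10954.8; current 6.7·455 + 8.5·355 + 4.5·40 + 7.4·119 + 1.8·223 + 7.6·539 + 2.9·474 = 12999.0; the new element supplies -2044.2, so y = -2044.2/14.3 ≈ -142.95.

y ≈ -143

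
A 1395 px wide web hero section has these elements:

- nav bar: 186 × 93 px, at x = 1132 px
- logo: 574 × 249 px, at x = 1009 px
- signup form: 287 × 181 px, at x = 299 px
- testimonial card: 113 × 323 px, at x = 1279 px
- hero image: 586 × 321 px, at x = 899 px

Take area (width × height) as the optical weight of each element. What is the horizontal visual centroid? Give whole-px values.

x ≈ 905

Taking area as weight: nav bar 186·93 = 17298, logo 574·249 = 142926, signup form 287·181 = 51947, testimonial card 113·323 = 36499, hero image 586·321 = 188106. Sum 436776.
x: (17298·1132 + 142926·1009 + 51947·299 + 36499·1279 + 188106·899) / 436776 = 395115338 / 436776 ≈ 904.62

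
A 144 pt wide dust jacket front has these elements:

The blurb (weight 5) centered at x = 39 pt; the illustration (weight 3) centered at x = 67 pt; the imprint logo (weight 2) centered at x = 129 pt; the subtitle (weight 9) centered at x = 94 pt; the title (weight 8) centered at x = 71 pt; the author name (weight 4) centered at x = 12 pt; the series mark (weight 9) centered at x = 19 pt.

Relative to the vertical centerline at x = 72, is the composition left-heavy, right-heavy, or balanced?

Total weight = 5 + 3 + 2 + 9 + 8 + 4 + 9 = 40.
x: (5·39 + 3·67 + 2·129 + 9·94 + 8·71 + 4·12 + 9·19) / 40 = 2287 / 40 ≈ 57.17
57.2 lies left of the midline 72, so the layout is left-heavy.

left-heavy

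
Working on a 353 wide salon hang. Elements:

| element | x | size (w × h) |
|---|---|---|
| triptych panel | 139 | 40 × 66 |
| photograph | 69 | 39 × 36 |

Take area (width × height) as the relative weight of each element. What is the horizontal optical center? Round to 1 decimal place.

x ≈ 114.7

Taking area as weight: triptych panel 40·66 = 2640, photograph 39·36 = 1404. Sum 4044.
x: (2640·139 + 1404·69) / 4044 = 463836 / 4044 ≈ 114.70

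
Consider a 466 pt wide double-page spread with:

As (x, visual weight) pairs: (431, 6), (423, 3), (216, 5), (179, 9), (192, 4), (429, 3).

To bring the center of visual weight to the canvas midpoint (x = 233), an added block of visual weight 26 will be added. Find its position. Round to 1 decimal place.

x ≈ 171.0

After adding the added block, total weight = 6 + 3 + 5 + 9 + 4 + 3 + 26 = 56.
Along x: (8601 + 26·x) / 56 = 233 (existing moment 6·431 + 3·423 + 5·216 + 9·179 + 4·192 + 3·429 = 8601) ⇒ x = (13048 − 8601) / 26 ≈ 171.04.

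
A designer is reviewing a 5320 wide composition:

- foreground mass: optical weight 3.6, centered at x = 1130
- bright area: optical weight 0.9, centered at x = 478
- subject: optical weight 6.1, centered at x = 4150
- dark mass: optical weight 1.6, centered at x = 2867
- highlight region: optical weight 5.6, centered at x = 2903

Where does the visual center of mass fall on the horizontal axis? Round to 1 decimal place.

Weights sum to 3.6 + 0.9 + 6.1 + 1.6 + 5.6 = 17.8.
x-moment: 3.6·1130 + 0.9·478 + 6.1·4150 + 1.6·2867 + 5.6·2903 = 50657.2; centroid 50657.2/17.8 ≈ 2845.91.

x ≈ 2845.9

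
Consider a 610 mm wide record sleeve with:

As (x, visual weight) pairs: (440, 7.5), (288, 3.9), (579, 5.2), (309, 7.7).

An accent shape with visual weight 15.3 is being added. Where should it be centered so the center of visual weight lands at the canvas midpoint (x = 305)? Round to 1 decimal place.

x ≈ 148.0

After adding the accent shape, total weight = 7.5 + 3.9 + 5.2 + 7.7 + 15.3 = 39.6.
x: target moment 39.6×305 = 12078.0; current 7.5·440 + 3.9·288 + 5.2·579 + 7.7·309 = 9813.3; the accent shape supplies 2264.7, so x = 2264.7/15.3 ≈ 148.02.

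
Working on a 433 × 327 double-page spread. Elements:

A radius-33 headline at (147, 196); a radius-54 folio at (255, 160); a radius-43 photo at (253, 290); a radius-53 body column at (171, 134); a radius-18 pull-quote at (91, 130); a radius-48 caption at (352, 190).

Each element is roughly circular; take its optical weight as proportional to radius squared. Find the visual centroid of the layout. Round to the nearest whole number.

Weights ∝ r²: headline 33² = 1089, folio 54² = 2916, photo 43² = 1849, body column 53² = 2809, pull-quote 18² = 324, caption 48² = 2304; Σw = 11291.
Σw·x = 2692291; x̄ = 2692291/11291 ≈ 238.45.
y: moment 2072500 / weight 11291 ≈ 183.55

(238, 184)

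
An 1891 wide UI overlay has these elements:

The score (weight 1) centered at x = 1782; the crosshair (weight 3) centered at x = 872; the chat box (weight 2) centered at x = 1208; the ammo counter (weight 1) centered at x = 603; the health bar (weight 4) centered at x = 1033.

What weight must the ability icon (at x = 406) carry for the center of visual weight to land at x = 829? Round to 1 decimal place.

w ≈ 5.7

Existing Σw = 11 (1 + 3 + 2 + 1 + 4); existing moment 1·1782 + 3·872 + 2·1208 + 1·603 + 4·1033 = 11549.
For the centroid to hit 829: (11549 + w·406) / (11 + w) = 829.
Rearranging, w·(406 − 829) = 829·11 − 11549 = -2430, so w ≈ -2430/-423 = 5.74.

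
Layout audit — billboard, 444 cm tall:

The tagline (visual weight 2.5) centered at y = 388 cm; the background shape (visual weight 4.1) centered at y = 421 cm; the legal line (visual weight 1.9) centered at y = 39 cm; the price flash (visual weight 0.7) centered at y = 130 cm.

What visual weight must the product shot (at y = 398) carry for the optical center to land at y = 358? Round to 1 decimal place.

w ≈ 10.8

Fixed elements: Σw = 2.5 + 4.1 + 1.9 + 0.7 = 9.2, Σw·y = 2.5·388 + 4.1·421 + 1.9·39 + 0.7·130 = 2861.2.
Balance at y = 358 requires (2861.2 + w·398) / (9.2 + w) = 358.
Rearranging, w·(398 − 358) = 358·9.2 − 2861.2 = 432.4, so w ≈ 432.4/40 = 10.81.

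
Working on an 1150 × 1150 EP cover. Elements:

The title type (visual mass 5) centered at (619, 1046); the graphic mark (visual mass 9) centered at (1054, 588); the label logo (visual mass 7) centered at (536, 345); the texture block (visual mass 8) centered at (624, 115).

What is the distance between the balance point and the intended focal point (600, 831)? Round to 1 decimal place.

≈ 378.2

Σw = 5 + 9 + 7 + 8 = 29.
x-moment: 5·619 + 9·1054 + 7·536 + 8·624 = 21325; centroid 21325/29 ≈ 735.34.
y-moment: 5·1046 + 9·588 + 7·345 + 8·115 = 13857; centroid 13857/29 ≈ 477.83.
From (600, 831): dx = 135.34, dy = -353.17, so the distance is √(dx²+dy²) ≈ 378.22.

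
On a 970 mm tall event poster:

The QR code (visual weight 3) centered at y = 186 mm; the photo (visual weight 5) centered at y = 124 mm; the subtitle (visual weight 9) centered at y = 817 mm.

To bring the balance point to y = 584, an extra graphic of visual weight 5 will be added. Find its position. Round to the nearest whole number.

New total weight: (3 + 5 + 9) + 5 = 22.
y: need Σw·y = 22·584 = 12848. Existing = 3·186 + 5·124 + 9·817 = 8531. Remainder 4317 / 5 ≈ 863.40.

y ≈ 863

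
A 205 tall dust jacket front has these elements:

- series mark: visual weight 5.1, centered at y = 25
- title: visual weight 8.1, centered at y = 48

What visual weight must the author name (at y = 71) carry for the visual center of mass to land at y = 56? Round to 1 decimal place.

Known weights sum to 5.1 + 8.1 = 13.2; their moment is 5.1·25 + 8.1·48 = 516.3.
Set Σw·y/Σw = 56: (516.3 + 71w) = 56·(13.2 + w).
Rearranging, w·(71 − 56) = 56·13.2 − 516.3 = 222.9, so w ≈ 222.9/15 = 14.86.

w ≈ 14.9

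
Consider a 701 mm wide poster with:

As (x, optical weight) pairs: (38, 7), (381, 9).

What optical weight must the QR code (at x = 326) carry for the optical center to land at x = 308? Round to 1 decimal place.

w ≈ 68.5

Known weights sum to 7 + 9 = 16; their moment is 7·38 + 9·381 = 3695.
Balance at x = 308 requires (3695 + w·326) / (16 + w) = 308.
So w = (308·16 − 3695)/(326 − 308) = 1233/18 ≈ 68.50.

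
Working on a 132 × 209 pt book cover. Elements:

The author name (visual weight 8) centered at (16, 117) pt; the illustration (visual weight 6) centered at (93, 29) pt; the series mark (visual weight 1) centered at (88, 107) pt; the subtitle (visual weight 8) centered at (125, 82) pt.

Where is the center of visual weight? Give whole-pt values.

Σw = 8 + 6 + 1 + 8 = 23.
Σw·x = 8·16 + 6·93 + 1·88 + 8·125 = 1774, so x̄ = 1774/23 ≈ 77.13.
Σw·y = 8·117 + 6·29 + 1·107 + 8·82 = 1873, so ȳ = 1873/23 ≈ 81.43.

(77, 81)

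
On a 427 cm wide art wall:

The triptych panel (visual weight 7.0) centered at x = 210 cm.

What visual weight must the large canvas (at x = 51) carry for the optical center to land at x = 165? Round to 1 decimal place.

Known: weight 7.0 with moment 7.0·210 = 1470.0.
Balance at x = 165 requires (1470.0 + w·51) / (7.0 + w) = 165.
Rearranging, w·(51 − 165) = 165·7.0 − 1470.0 = -315.0, so w ≈ -315.0/-114 = 2.76.

w ≈ 2.8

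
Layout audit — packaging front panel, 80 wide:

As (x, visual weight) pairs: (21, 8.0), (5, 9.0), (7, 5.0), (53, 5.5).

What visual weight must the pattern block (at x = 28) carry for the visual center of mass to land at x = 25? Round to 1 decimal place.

Existing Σw = 27.5 (8.0 + 9.0 + 5.0 + 5.5); existing moment 8.0·21 + 9.0·5 + 5.0·7 + 5.5·53 = 539.5.
Balance at x = 25 requires (539.5 + w·28) / (27.5 + w) = 25.
So w = (25·27.5 − 539.5)/(28 − 25) = 148.0/3 ≈ 49.33.

w ≈ 49.3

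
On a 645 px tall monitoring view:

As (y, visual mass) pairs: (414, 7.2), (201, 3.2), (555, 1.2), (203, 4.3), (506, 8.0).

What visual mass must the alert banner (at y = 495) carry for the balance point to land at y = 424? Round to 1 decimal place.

w ≈ 13.0

Existing Σw = 23.9 (7.2 + 3.2 + 1.2 + 4.3 + 8.0); existing moment 7.2·414 + 3.2·201 + 1.2·555 + 4.3·203 + 8.0·506 = 9210.9.
For the centroid to hit 424: (9210.9 + w·495) / (23.9 + w) = 424.
Solving: w = (424·23.9 − 9210.9) / (495 − 424) = 922.7 / 71 ≈ 13.00.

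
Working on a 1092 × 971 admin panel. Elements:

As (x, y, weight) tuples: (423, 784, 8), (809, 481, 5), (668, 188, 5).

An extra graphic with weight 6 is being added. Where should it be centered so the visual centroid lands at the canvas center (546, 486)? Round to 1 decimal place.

With the extra graphic, Σw becomes 8 + 5 + 5 + 6 = 24.
x: target moment 24×546 = 13104; current 8·423 + 5·809 + 5·668 = 10769; the extra graphic supplies 2335, so x = 2335/6 ≈ 389.17.
y: target moment 24×486 = 11664; current 8·784 + 5·481 + 5·188 = 9617; the extra graphic supplies 2047, so y = 2047/6 ≈ 341.17.

(389.2, 341.2)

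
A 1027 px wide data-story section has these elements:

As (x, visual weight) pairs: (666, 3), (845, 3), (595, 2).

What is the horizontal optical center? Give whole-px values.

x ≈ 715

Total weight = 3 + 3 + 2 = 8.
x: (3·666 + 3·845 + 2·595) / 8 = 5723 / 8 ≈ 715.38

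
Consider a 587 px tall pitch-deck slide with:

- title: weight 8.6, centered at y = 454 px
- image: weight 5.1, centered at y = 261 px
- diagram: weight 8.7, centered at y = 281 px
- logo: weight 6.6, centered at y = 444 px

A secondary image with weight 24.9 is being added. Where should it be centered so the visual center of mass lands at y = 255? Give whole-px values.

With the secondary image, Σw becomes 8.6 + 5.1 + 8.7 + 6.6 + 24.9 = 53.9.
Along y: (10610.6 + 24.9·y) / 53.9 = 255 (existing moment 8.6·454 + 5.1·261 + 8.7·281 + 6.6·444 = 10610.6) ⇒ y = (13744.5 − 10610.6) / 24.9 ≈ 125.86.

y ≈ 126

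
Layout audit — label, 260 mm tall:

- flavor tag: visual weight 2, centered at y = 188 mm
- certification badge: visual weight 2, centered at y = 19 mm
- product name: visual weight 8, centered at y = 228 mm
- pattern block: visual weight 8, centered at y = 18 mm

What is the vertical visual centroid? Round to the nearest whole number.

Total weight = 2 + 2 + 8 + 8 = 20.
Σw·y = 2·188 + 2·19 + 8·228 + 8·18 = 2382, so ȳ = 2382/20 ≈ 119.10.

y ≈ 119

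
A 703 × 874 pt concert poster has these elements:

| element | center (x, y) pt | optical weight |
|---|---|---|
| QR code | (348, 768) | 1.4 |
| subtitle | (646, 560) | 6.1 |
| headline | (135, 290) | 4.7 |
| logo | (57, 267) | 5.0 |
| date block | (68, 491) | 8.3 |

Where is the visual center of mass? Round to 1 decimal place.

(231.8, 441.7)

Total weight = 1.4 + 6.1 + 4.7 + 5.0 + 8.3 = 25.5.
x-moment: 1.4·348 + 6.1·646 + 4.7·135 + 5.0·57 + 8.3·68 = 5911.7; centroid 5911.7/25.5 ≈ 231.83.
y-moment: 1.4·768 + 6.1·560 + 4.7·290 + 5.0·267 + 8.3·491 = 11264.5; centroid 11264.5/25.5 ≈ 441.75.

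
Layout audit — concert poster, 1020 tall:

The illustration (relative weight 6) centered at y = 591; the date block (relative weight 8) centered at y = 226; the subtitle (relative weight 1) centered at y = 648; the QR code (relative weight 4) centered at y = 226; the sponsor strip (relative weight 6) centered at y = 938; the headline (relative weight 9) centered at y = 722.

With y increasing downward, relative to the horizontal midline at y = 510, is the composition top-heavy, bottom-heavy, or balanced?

Σw = 6 + 8 + 1 + 4 + 6 + 9 = 34.
Σw·y = 6·591 + 8·226 + 1·648 + 4·226 + 6·938 + 9·722 = 19032, so ȳ = 19032/34 ≈ 559.76.
Since 559.8 is below (larger y than) 510, the composition reads bottom-heavy.

bottom-heavy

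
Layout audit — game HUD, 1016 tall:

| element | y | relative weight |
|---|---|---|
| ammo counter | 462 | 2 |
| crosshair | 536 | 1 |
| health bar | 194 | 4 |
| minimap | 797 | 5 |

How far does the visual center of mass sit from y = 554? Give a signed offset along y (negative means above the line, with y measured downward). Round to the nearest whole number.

Total weight = 2 + 1 + 4 + 5 = 12.
y-moment: 2·462 + 1·536 + 4·194 + 5·797 = 6221; centroid 6221/12 ≈ 518.42.
Against y = 554, that's 518.42 − 554 = -35.58.

≈ -36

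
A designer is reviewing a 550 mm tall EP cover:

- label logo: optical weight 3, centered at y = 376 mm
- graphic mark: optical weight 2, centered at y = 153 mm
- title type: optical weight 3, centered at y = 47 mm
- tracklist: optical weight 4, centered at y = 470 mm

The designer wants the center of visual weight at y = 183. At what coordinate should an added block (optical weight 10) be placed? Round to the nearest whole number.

y ≈ 57

New total weight: (3 + 2 + 3 + 4) + 10 = 22.
y: need Σw·y = 22·183 = 4026. Existing = 3·376 + 2·153 + 3·47 + 4·470 = 3455. Remainder 571 / 10 ≈ 57.10.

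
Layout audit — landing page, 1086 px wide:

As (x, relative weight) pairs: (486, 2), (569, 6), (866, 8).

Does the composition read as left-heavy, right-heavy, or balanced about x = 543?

Σw = 2 + 6 + 8 = 16.
x: (2·486 + 6·569 + 8·866) / 16 = 11314 / 16 ≈ 707.12
707.1 vs midline 543 → right-heavy.

right-heavy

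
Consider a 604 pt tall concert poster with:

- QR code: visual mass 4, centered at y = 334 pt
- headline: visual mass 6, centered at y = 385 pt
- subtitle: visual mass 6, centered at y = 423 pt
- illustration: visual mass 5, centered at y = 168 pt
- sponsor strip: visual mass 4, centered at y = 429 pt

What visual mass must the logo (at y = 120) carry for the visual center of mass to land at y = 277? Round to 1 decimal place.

Fixed elements: Σw = 4 + 6 + 6 + 5 + 4 = 25, Σw·y = 4·334 + 6·385 + 6·423 + 5·168 + 4·429 = 8740.
Balance at y = 277 requires (8740 + w·120) / (25 + w) = 277.
Solving: w = (277·25 − 8740) / (120 − 277) = -1815 / -157 ≈ 11.56.

w ≈ 11.6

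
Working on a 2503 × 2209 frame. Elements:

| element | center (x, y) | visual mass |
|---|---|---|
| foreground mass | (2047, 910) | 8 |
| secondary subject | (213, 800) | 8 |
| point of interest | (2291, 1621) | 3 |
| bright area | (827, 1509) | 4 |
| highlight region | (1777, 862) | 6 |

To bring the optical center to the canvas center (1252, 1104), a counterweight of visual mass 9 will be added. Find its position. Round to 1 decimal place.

(961.4, 1355.7)

New total weight: (8 + 8 + 3 + 4 + 6) + 9 = 38.
x: target moment 38×1252 = 47576; current 8·2047 + 8·213 + 3·2291 + 4·827 + 6·1777 = 38923; the counterweight supplies 8653, so x = 8653/9 ≈ 961.44.
y: target moment 38×1104 = 41952; current 8·910 + 8·800 + 3·1621 + 4·1509 + 6·862 = 29751; the counterweight supplies 12201, so y = 12201/9 ≈ 1355.67.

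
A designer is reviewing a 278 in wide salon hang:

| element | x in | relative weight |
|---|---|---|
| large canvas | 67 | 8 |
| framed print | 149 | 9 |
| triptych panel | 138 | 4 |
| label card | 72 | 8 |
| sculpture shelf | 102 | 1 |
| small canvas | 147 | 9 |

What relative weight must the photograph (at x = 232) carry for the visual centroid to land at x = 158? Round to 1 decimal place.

Existing Σw = 39 (8 + 9 + 4 + 8 + 1 + 9); existing moment 8·67 + 9·149 + 4·138 + 8·72 + 1·102 + 9·147 = 4430.
Set Σw·x/Σw = 158: (4430 + 232w) = 158·(39 + w).
Rearranging, w·(232 − 158) = 158·39 − 4430 = 1732, so w ≈ 1732/74 = 23.41.

w ≈ 23.4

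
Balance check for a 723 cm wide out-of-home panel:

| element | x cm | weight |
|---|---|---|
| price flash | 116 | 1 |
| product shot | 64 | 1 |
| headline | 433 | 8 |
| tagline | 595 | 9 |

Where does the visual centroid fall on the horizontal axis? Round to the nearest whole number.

Total weight = 1 + 1 + 8 + 9 = 19.
x-moment: 1·116 + 1·64 + 8·433 + 9·595 = 8999; centroid 8999/19 ≈ 473.63.

x ≈ 474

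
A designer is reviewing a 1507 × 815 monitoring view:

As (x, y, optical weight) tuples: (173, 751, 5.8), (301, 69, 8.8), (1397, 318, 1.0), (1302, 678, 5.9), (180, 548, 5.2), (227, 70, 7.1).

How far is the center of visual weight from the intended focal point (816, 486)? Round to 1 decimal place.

≈ 380.9

Total weight = 5.8 + 8.8 + 1.0 + 5.9 + 5.2 + 7.1 = 33.8.
Σw·x = 15278.7; x̄ = 15278.7/33.8 ≈ 452.03.
y: moment 12627.8 / weight 33.8 ≈ 373.60
Relative to (816, 486): Δ = (-363.97, -112.40); |Δ| = √(-363.97² + -112.40²) ≈ 380.93.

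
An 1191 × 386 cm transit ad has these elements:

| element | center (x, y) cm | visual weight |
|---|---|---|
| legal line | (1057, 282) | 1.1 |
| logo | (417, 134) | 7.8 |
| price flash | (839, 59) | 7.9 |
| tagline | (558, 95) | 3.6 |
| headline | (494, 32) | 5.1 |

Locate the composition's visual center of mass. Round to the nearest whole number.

(611, 91)

Weights sum to 1.1 + 7.8 + 7.9 + 3.6 + 5.1 = 25.5.
x-moment: 1.1·1057 + 7.8·417 + 7.9·839 + 3.6·558 + 5.1·494 = 15571.6; centroid 15571.6/25.5 ≈ 610.65.
y-moment: 1.1·282 + 7.8·134 + 7.9·59 + 3.6·95 + 5.1·32 = 2326.7; centroid 2326.7/25.5 ≈ 91.24.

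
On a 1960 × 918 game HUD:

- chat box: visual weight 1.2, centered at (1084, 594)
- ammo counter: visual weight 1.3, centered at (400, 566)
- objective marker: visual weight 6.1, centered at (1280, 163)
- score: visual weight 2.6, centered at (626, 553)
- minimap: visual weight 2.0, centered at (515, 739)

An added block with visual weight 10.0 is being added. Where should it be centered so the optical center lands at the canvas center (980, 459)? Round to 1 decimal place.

With the added block, Σw becomes 1.2 + 1.3 + 6.1 + 2.6 + 2.0 + 10.0 = 23.2.
Along x: (12286.4 + 10.0·x) / 23.2 = 980 (existing moment 1.2·1084 + 1.3·400 + 6.1·1280 + 2.6·626 + 2.0·515 = 12286.4) ⇒ x = (22736.0 − 12286.4) / 10.0 ≈ 1044.96.
Along y: (5358.7 + 10.0·y) / 23.2 = 459 (existing moment 1.2·594 + 1.3·566 + 6.1·163 + 2.6·553 + 2.0·739 = 5358.7) ⇒ y = (10648.8 − 5358.7) / 10.0 ≈ 529.01.

(1045.0, 529.0)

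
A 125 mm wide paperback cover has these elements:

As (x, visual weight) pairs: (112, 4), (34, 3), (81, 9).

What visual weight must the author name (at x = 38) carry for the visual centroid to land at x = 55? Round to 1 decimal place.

Known weights sum to 4 + 3 + 9 = 16; their moment is 4·112 + 3·34 + 9·81 = 1279.
Balance at x = 55 requires (1279 + w·38) / (16 + w) = 55.
So w = (55·16 − 1279)/(38 − 55) = -399/-17 ≈ 23.47.

w ≈ 23.5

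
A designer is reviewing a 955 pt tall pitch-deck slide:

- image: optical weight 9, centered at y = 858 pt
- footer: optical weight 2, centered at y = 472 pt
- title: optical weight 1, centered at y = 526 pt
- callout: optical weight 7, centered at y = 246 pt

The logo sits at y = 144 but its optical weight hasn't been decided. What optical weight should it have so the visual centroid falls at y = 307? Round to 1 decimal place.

w ≈ 31.2

Existing Σw = 19 (9 + 2 + 1 + 7); existing moment 9·858 + 2·472 + 1·526 + 7·246 = 10914.
Balance at y = 307 requires (10914 + w·144) / (19 + w) = 307.
Solving: w = (307·19 − 10914) / (144 − 307) = -5081 / -163 ≈ 31.17.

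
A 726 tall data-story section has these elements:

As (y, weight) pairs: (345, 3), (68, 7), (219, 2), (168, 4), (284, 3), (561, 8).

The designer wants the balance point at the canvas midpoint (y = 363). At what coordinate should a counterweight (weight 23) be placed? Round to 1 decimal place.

y ≈ 443.0

New total weight: (3 + 7 + 2 + 4 + 3 + 8) + 23 = 50.
Along y: (7961 + 23·y) / 50 = 363 (existing moment 3·345 + 7·68 + 2·219 + 4·168 + 3·284 + 8·561 = 7961) ⇒ y = (18150 − 7961) / 23 ≈ 443.00.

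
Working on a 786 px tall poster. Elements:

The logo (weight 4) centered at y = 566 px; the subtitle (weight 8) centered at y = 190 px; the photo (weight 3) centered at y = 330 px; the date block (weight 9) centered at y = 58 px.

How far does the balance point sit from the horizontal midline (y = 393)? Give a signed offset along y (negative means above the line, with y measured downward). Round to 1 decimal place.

Σw = 4 + 8 + 3 + 9 = 24.
y: (4·566 + 8·190 + 3·330 + 9·58) / 24 = 5296 / 24 ≈ 220.67
Offset from y = 393: 220.67 − 393 ≈ -172.33.

≈ -172.3 px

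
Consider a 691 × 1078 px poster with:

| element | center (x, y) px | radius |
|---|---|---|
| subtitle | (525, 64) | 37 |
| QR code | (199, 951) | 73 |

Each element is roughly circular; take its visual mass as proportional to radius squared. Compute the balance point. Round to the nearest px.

Weights ∝ r²: subtitle 37² = 1369, QR code 73² = 5329; Σw = 6698.
Σw·x = 1369·525 + 5329·199 = 1779196, so x̄ = 1779196/6698 ≈ 265.63.
Σw·y = 1369·64 + 5329·951 = 5155495, so ȳ = 5155495/6698 ≈ 769.71.

(266, 770)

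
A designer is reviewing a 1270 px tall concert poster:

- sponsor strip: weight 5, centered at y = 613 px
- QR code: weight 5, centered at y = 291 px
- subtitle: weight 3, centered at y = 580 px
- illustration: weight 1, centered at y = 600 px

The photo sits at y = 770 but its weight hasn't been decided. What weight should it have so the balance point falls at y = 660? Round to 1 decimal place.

w ≈ 21.6

Fixed elements: Σw = 5 + 5 + 3 + 1 = 14, Σw·y = 5·613 + 5·291 + 3·580 + 1·600 = 6860.
For the centroid to hit 660: (6860 + w·770) / (14 + w) = 660.
Rearranging, w·(770 − 660) = 660·14 − 6860 = 2380, so w ≈ 2380/110 = 21.64.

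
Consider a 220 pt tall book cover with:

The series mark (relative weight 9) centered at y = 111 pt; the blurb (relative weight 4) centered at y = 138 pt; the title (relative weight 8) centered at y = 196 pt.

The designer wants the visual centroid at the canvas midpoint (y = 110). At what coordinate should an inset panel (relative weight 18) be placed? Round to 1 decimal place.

New total weight: (9 + 4 + 8) + 18 = 39.
y: need Σw·y = 39·110 = 4290. Existing = 9·111 + 4·138 + 8·196 = 3119. Remainder 1171 / 18 ≈ 65.06.

y ≈ 65.1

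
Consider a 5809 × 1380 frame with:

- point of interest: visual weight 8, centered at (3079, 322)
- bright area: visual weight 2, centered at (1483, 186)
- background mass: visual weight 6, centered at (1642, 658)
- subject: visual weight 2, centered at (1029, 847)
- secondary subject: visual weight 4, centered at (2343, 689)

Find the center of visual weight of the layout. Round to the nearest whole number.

Σw = 8 + 2 + 6 + 2 + 4 = 22.
Σw·x = 8·3079 + 2·1483 + 6·1642 + 2·1029 + 4·2343 = 48880, so x̄ = 48880/22 ≈ 2221.82.
Σw·y = 8·322 + 2·186 + 6·658 + 2·847 + 4·689 = 11346, so ȳ = 11346/22 ≈ 515.73.

(2222, 516)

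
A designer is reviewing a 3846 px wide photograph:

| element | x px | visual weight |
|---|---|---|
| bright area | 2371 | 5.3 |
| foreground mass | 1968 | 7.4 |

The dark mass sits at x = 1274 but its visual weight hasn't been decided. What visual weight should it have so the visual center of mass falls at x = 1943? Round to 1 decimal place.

w ≈ 3.7

Existing Σw = 12.7 (5.3 + 7.4); existing moment 5.3·2371 + 7.4·1968 = 27129.5.
Set Σw·x/Σw = 1943: (27129.5 + 1274w) = 1943·(12.7 + w).
So w = (1943·12.7 − 27129.5)/(1274 − 1943) = -2453.4/-669 ≈ 3.67.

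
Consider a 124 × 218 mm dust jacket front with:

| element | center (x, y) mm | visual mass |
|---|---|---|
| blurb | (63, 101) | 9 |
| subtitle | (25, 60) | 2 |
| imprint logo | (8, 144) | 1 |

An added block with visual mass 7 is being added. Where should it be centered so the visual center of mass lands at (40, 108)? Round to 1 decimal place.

(19.3, 125.6)

New total weight: (9 + 2 + 1) + 7 = 19.
x: need Σw·x = 19·40 = 760. Existing = 9·63 + 2·25 + 1·8 = 625. Remainder 135 / 7 ≈ 19.29.
y: need Σw·y = 19·108 = 2052. Existing = 9·101 + 2·60 + 1·144 = 1173. Remainder 879 / 7 ≈ 125.57.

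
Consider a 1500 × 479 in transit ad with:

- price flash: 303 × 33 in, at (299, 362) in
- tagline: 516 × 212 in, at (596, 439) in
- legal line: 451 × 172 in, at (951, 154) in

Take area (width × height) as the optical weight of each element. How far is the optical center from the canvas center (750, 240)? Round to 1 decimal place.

≈ 87.9 in

Areas: price flash 303·33 = 9999, tagline 516·212 = 109392, legal line 451·172 = 77572. Total weight = 196963.
x: (9999·299 + 109392·596 + 77572·951) / 196963 = 141958305 / 196963 ≈ 720.74
y: (9999·362 + 109392·439 + 77572·154) / 196963 = 63588814 / 196963 ≈ 322.85
Relative to (750, 240): Δ = (-29.26, 82.85); |Δ| = √(-29.26² + 82.85²) ≈ 87.86.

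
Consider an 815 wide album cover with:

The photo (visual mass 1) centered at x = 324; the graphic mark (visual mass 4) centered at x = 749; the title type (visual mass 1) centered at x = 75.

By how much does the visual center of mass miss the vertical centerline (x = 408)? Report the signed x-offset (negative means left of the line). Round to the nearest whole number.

≈ 158

Weights sum to 1 + 4 + 1 = 6.
x: (1·324 + 4·749 + 1·75) / 6 = 3395 / 6 ≈ 565.83
Offset from x = 408: 565.83 − 408 ≈ 157.83.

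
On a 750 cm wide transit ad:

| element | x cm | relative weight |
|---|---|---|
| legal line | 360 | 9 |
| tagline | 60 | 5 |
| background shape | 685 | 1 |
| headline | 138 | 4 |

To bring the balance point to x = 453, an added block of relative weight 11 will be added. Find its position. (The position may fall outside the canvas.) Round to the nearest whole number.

With the added block, Σw becomes 9 + 5 + 1 + 4 + 11 = 30.
x: target moment 30×453 = 13590; current 9·360 + 5·60 + 1·685 + 4·138 = 4777; the added block supplies 8813, so x = 8813/11 ≈ 801.18.

x ≈ 801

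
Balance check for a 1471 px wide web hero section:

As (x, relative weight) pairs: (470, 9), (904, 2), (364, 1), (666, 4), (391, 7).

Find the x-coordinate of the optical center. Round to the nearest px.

x ≈ 513

Total weight = 9 + 2 + 1 + 4 + 7 = 23.
Σw·x = 9·470 + 2·904 + 1·364 + 4·666 + 7·391 = 11803, so x̄ = 11803/23 ≈ 513.17.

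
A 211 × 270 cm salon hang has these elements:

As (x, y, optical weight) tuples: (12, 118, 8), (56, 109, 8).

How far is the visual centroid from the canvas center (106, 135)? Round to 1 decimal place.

Σw = 8 + 8 = 16.
x: (8·12 + 8·56) / 16 = 544 / 16 ≈ 34.00
y: (8·118 + 8·109) / 16 = 1816 / 16 ≈ 113.50
Offset from (106, 135): Δx ≈ -72.00, Δy ≈ -21.50; distance = √(Δx² + Δy²) ≈ 75.14.

≈ 75.1 cm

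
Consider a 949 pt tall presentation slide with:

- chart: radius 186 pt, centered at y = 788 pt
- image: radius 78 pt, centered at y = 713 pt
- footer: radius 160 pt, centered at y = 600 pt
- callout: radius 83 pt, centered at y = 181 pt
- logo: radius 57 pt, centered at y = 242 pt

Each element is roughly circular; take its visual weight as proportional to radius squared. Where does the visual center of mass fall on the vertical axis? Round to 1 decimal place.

Weights ∝ r²: chart 186² = 34596, image 78² = 6084, footer 160² = 25600, callout 83² = 6889, logo 57² = 3249; Σw = 76418.
y: (34596·788 + 6084·713 + 25600·600 + 6889·181 + 3249·242) / 76418 = 48992707 / 76418 ≈ 641.11

y ≈ 641.1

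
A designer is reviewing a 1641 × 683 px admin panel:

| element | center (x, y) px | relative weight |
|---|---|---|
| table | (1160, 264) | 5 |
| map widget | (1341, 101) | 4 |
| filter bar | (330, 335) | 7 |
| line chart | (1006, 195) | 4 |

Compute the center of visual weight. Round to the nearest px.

(875, 242)

Σw = 5 + 4 + 7 + 4 = 20.
x: (5·1160 + 4·1341 + 7·330 + 4·1006) / 20 = 17498 / 20 ≈ 874.90
y: (5·264 + 4·101 + 7·335 + 4·195) / 20 = 4849 / 20 ≈ 242.45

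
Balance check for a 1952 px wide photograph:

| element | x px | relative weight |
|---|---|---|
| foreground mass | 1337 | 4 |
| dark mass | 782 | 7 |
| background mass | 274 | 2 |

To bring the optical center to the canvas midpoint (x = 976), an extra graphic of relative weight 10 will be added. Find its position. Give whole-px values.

With the extra graphic, Σw becomes 4 + 7 + 2 + 10 = 23.
Along x: (11370 + 10·x) / 23 = 976 (existing moment 4·1337 + 7·782 + 2·274 = 11370) ⇒ x = (22448 − 11370) / 10 ≈ 1107.80.

x ≈ 1108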